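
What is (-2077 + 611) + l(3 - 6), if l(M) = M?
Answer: -1469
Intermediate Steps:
(-2077 + 611) + l(3 - 6) = (-2077 + 611) + (3 - 6) = -1466 - 3 = -1469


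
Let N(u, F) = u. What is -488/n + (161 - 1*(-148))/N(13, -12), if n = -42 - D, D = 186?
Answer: 19199/741 ≈ 25.910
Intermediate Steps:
n = -228 (n = -42 - 1*186 = -42 - 186 = -228)
-488/n + (161 - 1*(-148))/N(13, -12) = -488/(-228) + (161 - 1*(-148))/13 = -488*(-1/228) + (161 + 148)*(1/13) = 122/57 + 309*(1/13) = 122/57 + 309/13 = 19199/741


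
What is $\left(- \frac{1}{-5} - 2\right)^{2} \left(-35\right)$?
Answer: $- \frac{567}{5} \approx -113.4$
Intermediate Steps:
$\left(- \frac{1}{-5} - 2\right)^{2} \left(-35\right) = \left(\left(-1\right) \left(- \frac{1}{5}\right) - 2\right)^{2} \left(-35\right) = \left(\frac{1}{5} - 2\right)^{2} \left(-35\right) = \left(- \frac{9}{5}\right)^{2} \left(-35\right) = \frac{81}{25} \left(-35\right) = - \frac{567}{5}$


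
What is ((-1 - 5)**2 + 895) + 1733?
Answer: 2664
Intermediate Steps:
((-1 - 5)**2 + 895) + 1733 = ((-6)**2 + 895) + 1733 = (36 + 895) + 1733 = 931 + 1733 = 2664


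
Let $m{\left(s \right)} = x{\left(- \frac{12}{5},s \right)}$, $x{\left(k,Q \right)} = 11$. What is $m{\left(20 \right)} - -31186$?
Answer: $31197$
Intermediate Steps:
$m{\left(s \right)} = 11$
$m{\left(20 \right)} - -31186 = 11 - -31186 = 11 + 31186 = 31197$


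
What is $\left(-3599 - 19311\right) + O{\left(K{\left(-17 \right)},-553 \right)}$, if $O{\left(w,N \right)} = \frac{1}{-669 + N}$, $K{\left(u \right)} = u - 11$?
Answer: $- \frac{27996021}{1222} \approx -22910.0$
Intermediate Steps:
$K{\left(u \right)} = -11 + u$ ($K{\left(u \right)} = u - 11 = -11 + u$)
$\left(-3599 - 19311\right) + O{\left(K{\left(-17 \right)},-553 \right)} = \left(-3599 - 19311\right) + \frac{1}{-669 - 553} = \left(-3599 - 19311\right) + \frac{1}{-1222} = -22910 - \frac{1}{1222} = - \frac{27996021}{1222}$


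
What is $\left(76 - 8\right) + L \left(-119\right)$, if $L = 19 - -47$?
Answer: $-7786$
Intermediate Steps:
$L = 66$ ($L = 19 + 47 = 66$)
$\left(76 - 8\right) + L \left(-119\right) = \left(76 - 8\right) + 66 \left(-119\right) = \left(76 - 8\right) - 7854 = 68 - 7854 = -7786$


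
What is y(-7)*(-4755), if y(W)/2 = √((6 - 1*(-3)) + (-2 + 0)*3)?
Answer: -9510*√3 ≈ -16472.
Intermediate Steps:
y(W) = 2*√3 (y(W) = 2*√((6 - 1*(-3)) + (-2 + 0)*3) = 2*√((6 + 3) - 2*3) = 2*√(9 - 6) = 2*√3)
y(-7)*(-4755) = (2*√3)*(-4755) = -9510*√3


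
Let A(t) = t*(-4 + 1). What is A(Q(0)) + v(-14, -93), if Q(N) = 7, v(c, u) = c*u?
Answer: 1281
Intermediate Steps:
A(t) = -3*t (A(t) = t*(-3) = -3*t)
A(Q(0)) + v(-14, -93) = -3*7 - 14*(-93) = -21 + 1302 = 1281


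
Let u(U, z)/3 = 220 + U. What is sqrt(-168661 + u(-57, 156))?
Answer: 2*I*sqrt(42043) ≈ 410.09*I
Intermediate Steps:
u(U, z) = 660 + 3*U (u(U, z) = 3*(220 + U) = 660 + 3*U)
sqrt(-168661 + u(-57, 156)) = sqrt(-168661 + (660 + 3*(-57))) = sqrt(-168661 + (660 - 171)) = sqrt(-168661 + 489) = sqrt(-168172) = 2*I*sqrt(42043)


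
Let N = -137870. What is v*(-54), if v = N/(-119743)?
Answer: -7444980/119743 ≈ -62.175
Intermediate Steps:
v = 137870/119743 (v = -137870/(-119743) = -137870*(-1/119743) = 137870/119743 ≈ 1.1514)
v*(-54) = (137870/119743)*(-54) = -7444980/119743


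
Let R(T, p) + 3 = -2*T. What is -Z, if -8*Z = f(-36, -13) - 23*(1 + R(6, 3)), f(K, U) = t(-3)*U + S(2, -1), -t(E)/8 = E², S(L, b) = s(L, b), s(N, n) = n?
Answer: 1257/8 ≈ 157.13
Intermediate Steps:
S(L, b) = b
R(T, p) = -3 - 2*T
t(E) = -8*E²
f(K, U) = -1 - 72*U (f(K, U) = (-8*(-3)²)*U - 1 = (-8*9)*U - 1 = -72*U - 1 = -1 - 72*U)
Z = -1257/8 (Z = -((-1 - 72*(-13)) - 23*(1 + (-3 - 2*6)))/8 = -((-1 + 936) - 23*(1 + (-3 - 12)))/8 = -(935 - 23*(1 - 15))/8 = -(935 - 23*(-14))/8 = -(935 - 1*(-322))/8 = -(935 + 322)/8 = -⅛*1257 = -1257/8 ≈ -157.13)
-Z = -1*(-1257/8) = 1257/8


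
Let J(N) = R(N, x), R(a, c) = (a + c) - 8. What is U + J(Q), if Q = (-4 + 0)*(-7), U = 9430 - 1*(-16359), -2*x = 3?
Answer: 51615/2 ≈ 25808.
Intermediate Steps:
x = -3/2 (x = -½*3 = -3/2 ≈ -1.5000)
U = 25789 (U = 9430 + 16359 = 25789)
R(a, c) = -8 + a + c
Q = 28 (Q = -4*(-7) = 28)
J(N) = -19/2 + N (J(N) = -8 + N - 3/2 = -19/2 + N)
U + J(Q) = 25789 + (-19/2 + 28) = 25789 + 37/2 = 51615/2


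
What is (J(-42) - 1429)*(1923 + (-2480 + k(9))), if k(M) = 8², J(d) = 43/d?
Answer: 29610073/42 ≈ 7.0500e+5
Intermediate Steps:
k(M) = 64
(J(-42) - 1429)*(1923 + (-2480 + k(9))) = (43/(-42) - 1429)*(1923 + (-2480 + 64)) = (43*(-1/42) - 1429)*(1923 - 2416) = (-43/42 - 1429)*(-493) = -60061/42*(-493) = 29610073/42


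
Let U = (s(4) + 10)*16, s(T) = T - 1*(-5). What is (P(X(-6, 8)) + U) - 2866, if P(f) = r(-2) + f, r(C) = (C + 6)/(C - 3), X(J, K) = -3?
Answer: -12829/5 ≈ -2565.8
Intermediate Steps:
r(C) = (6 + C)/(-3 + C)
P(f) = -⅘ + f (P(f) = (6 - 2)/(-3 - 2) + f = 4/(-5) + f = -⅕*4 + f = -⅘ + f)
s(T) = 5 + T (s(T) = T + 5 = 5 + T)
U = 304 (U = ((5 + 4) + 10)*16 = (9 + 10)*16 = 19*16 = 304)
(P(X(-6, 8)) + U) - 2866 = ((-⅘ - 3) + 304) - 2866 = (-19/5 + 304) - 2866 = 1501/5 - 2866 = -12829/5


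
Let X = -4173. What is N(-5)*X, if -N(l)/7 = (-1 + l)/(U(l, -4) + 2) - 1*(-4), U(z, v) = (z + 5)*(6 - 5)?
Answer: 29211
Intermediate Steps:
U(z, v) = 5 + z (U(z, v) = (5 + z)*1 = 5 + z)
N(l) = -28 - 7*(-1 + l)/(7 + l) (N(l) = -7*((-1 + l)/((5 + l) + 2) - 1*(-4)) = -7*((-1 + l)/(7 + l) + 4) = -7*(4 + (-1 + l)/(7 + l)) = -28 - 7*(-1 + l)/(7 + l))
N(-5)*X = (7*(-27 - 5*(-5))/(7 - 5))*(-4173) = (7*(-27 + 25)/2)*(-4173) = (7*(½)*(-2))*(-4173) = -7*(-4173) = 29211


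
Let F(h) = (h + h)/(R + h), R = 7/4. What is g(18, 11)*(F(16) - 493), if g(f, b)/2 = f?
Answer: -1255500/71 ≈ -17683.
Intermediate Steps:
R = 7/4 (R = 7*(¼) = 7/4 ≈ 1.7500)
F(h) = 2*h/(7/4 + h) (F(h) = (h + h)/(7/4 + h) = (2*h)/(7/4 + h) = 2*h/(7/4 + h))
g(f, b) = 2*f
g(18, 11)*(F(16) - 493) = (2*18)*(8*16/(7 + 4*16) - 493) = 36*(8*16/(7 + 64) - 493) = 36*(8*16/71 - 493) = 36*(8*16*(1/71) - 493) = 36*(128/71 - 493) = 36*(-34875/71) = -1255500/71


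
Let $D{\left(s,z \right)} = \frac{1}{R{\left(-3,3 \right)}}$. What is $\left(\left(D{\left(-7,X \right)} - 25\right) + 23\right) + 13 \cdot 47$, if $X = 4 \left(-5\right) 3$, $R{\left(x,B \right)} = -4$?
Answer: $\frac{2435}{4} \approx 608.75$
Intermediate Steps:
$X = -60$ ($X = \left(-20\right) 3 = -60$)
$D{\left(s,z \right)} = - \frac{1}{4}$ ($D{\left(s,z \right)} = \frac{1}{-4} = - \frac{1}{4}$)
$\left(\left(D{\left(-7,X \right)} - 25\right) + 23\right) + 13 \cdot 47 = \left(\left(- \frac{1}{4} - 25\right) + 23\right) + 13 \cdot 47 = \left(- \frac{101}{4} + 23\right) + 611 = - \frac{9}{4} + 611 = \frac{2435}{4}$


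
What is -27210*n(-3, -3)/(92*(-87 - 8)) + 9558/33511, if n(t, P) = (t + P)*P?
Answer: 35862075/636709 ≈ 56.324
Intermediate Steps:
n(t, P) = P*(P + t) (n(t, P) = (P + t)*P = P*(P + t))
-27210*n(-3, -3)/(92*(-87 - 8)) + 9558/33511 = -27210*9/(46*(-87 - 8)) + 9558/33511 = -27210/((-8740/((-3*(-6))))) + 9558*(1/33511) = -27210/((-8740/18)) + 9558/33511 = -27210/((-95*46/9)) + 9558/33511 = -27210/(-4370/9) + 9558/33511 = -27210*(-9/4370) + 9558/33511 = 24489/437 + 9558/33511 = 35862075/636709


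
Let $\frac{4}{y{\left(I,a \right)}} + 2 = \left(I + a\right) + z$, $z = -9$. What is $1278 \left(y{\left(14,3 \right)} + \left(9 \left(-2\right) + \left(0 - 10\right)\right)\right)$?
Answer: $-34932$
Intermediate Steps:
$y{\left(I,a \right)} = \frac{4}{-11 + I + a}$ ($y{\left(I,a \right)} = \frac{4}{-2 - \left(9 - I - a\right)} = \frac{4}{-2 + \left(-9 + I + a\right)} = \frac{4}{-11 + I + a}$)
$1278 \left(y{\left(14,3 \right)} + \left(9 \left(-2\right) + \left(0 - 10\right)\right)\right) = 1278 \left(\frac{4}{-11 + 14 + 3} + \left(9 \left(-2\right) + \left(0 - 10\right)\right)\right) = 1278 \left(\frac{4}{6} + \left(-18 + \left(0 - 10\right)\right)\right) = 1278 \left(4 \cdot \frac{1}{6} - 28\right) = 1278 \left(\frac{2}{3} - 28\right) = 1278 \left(- \frac{82}{3}\right) = -34932$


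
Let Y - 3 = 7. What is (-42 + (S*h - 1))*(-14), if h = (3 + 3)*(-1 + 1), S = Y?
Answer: 602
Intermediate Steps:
Y = 10 (Y = 3 + 7 = 10)
S = 10
h = 0 (h = 6*0 = 0)
(-42 + (S*h - 1))*(-14) = (-42 + (10*0 - 1))*(-14) = (-42 + (0 - 1))*(-14) = (-42 - 1)*(-14) = -43*(-14) = 602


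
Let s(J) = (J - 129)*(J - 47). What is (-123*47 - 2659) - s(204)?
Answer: -20215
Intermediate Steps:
s(J) = (-129 + J)*(-47 + J)
(-123*47 - 2659) - s(204) = (-123*47 - 2659) - (6063 + 204**2 - 176*204) = (-5781 - 2659) - (6063 + 41616 - 35904) = -8440 - 1*11775 = -8440 - 11775 = -20215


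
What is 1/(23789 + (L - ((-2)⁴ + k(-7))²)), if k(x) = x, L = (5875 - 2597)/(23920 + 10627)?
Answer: 34547/819043554 ≈ 4.2180e-5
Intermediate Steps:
L = 3278/34547 ≈ 0.094885
1/(23789 + (L - ((-2)⁴ + k(-7))²)) = 1/(23789 + (3278/34547 - ((-2)⁴ - 7)²)) = 1/(23789 + (3278/34547 - (16 - 7)²)) = 1/(23789 + (3278/34547 - 1*9²)) = 1/(23789 + (3278/34547 - 1*81)) = 1/(23789 + (3278/34547 - 81)) = 1/(23789 - 2795029/34547) = 1/(819043554/34547) = 34547/819043554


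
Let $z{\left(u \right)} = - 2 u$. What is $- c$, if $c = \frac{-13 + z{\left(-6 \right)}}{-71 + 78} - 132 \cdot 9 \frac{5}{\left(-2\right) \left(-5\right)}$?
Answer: $\frac{4159}{7} \approx 594.14$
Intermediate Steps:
$c = - \frac{4159}{7}$ ($c = \frac{-13 - -12}{-71 + 78} - 132 \cdot 9 \frac{5}{\left(-2\right) \left(-5\right)} = \frac{-13 + 12}{7} - 132 \cdot 9 \cdot \frac{5}{10} = \left(-1\right) \frac{1}{7} - 132 \cdot 9 \cdot 5 \cdot \frac{1}{10} = - \frac{1}{7} - 132 \cdot 9 \cdot \frac{1}{2} = - \frac{1}{7} - 594 = - \frac{4159}{7} \approx -594.14$)
$- c = \left(-1\right) \left(- \frac{4159}{7}\right) = \frac{4159}{7}$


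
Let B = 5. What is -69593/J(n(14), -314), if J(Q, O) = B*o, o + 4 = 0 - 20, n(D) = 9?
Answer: 69593/120 ≈ 579.94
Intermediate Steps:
o = -24 (o = -4 + (0 - 20) = -4 - 20 = -24)
J(Q, O) = -120 (J(Q, O) = 5*(-24) = -120)
-69593/J(n(14), -314) = -69593/(-120) = -69593*(-1/120) = 69593/120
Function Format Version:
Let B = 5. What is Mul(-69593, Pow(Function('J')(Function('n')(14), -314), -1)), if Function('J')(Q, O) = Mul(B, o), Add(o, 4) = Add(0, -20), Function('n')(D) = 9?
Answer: Rational(69593, 120) ≈ 579.94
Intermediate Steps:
o = -24 (o = Add(-4, Add(0, -20)) = Add(-4, -20) = -24)
Function('J')(Q, O) = -120 (Function('J')(Q, O) = Mul(5, -24) = -120)
Mul(-69593, Pow(Function('J')(Function('n')(14), -314), -1)) = Mul(-69593, Pow(-120, -1)) = Mul(-69593, Rational(-1, 120)) = Rational(69593, 120)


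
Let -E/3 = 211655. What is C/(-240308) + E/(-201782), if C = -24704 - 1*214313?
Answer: 100408248757/24244914428 ≈ 4.1414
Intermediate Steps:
E = -634965 (E = -3*211655 = -634965)
C = -239017 (C = -24704 - 214313 = -239017)
C/(-240308) + E/(-201782) = -239017/(-240308) - 634965/(-201782) = -239017*(-1/240308) - 634965*(-1/201782) = 239017/240308 + 634965/201782 = 100408248757/24244914428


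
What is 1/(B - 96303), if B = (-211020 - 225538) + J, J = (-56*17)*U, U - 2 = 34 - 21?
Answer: -1/547141 ≈ -1.8277e-6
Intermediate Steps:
U = 15 (U = 2 + (34 - 21) = 2 + 13 = 15)
J = -14280 (J = -56*17*15 = -952*15 = -14280)
B = -450838 (B = (-211020 - 225538) - 14280 = -436558 - 14280 = -450838)
1/(B - 96303) = 1/(-450838 - 96303) = 1/(-547141) = -1/547141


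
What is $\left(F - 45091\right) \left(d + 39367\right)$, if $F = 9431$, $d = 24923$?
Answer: $-2292581400$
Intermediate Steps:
$\left(F - 45091\right) \left(d + 39367\right) = \left(9431 - 45091\right) \left(24923 + 39367\right) = \left(-35660\right) 64290 = -2292581400$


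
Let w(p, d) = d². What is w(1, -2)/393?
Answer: 4/393 ≈ 0.010178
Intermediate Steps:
w(1, -2)/393 = (-2)²/393 = (1/393)*4 = 4/393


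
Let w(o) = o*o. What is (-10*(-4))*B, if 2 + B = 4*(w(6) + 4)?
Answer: 6320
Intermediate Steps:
w(o) = o²
B = 158 (B = -2 + 4*(6² + 4) = -2 + 4*(36 + 4) = -2 + 4*40 = -2 + 160 = 158)
(-10*(-4))*B = -10*(-4)*158 = 40*158 = 6320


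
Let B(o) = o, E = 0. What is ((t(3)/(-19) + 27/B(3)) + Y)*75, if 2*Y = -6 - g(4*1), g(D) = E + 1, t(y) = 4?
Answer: 15075/38 ≈ 396.71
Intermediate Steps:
g(D) = 1 (g(D) = 0 + 1 = 1)
Y = -7/2 (Y = (-6 - 1*1)/2 = (-6 - 1)/2 = (1/2)*(-7) = -7/2 ≈ -3.5000)
((t(3)/(-19) + 27/B(3)) + Y)*75 = ((4/(-19) + 27/3) - 7/2)*75 = ((4*(-1/19) + 27*(1/3)) - 7/2)*75 = ((-4/19 + 9) - 7/2)*75 = (167/19 - 7/2)*75 = (201/38)*75 = 15075/38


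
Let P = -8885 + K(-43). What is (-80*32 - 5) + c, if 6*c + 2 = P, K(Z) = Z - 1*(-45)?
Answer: -24275/6 ≈ -4045.8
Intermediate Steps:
K(Z) = 45 + Z (K(Z) = Z + 45 = 45 + Z)
P = -8883 (P = -8885 + (45 - 43) = -8885 + 2 = -8883)
c = -8885/6 (c = -⅓ + (⅙)*(-8883) = -⅓ - 2961/2 = -8885/6 ≈ -1480.8)
(-80*32 - 5) + c = (-80*32 - 5) - 8885/6 = (-2560 - 5) - 8885/6 = -2565 - 8885/6 = -24275/6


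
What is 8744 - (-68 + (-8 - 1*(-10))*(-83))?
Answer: 8978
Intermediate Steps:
8744 - (-68 + (-8 - 1*(-10))*(-83)) = 8744 - (-68 + (-8 + 10)*(-83)) = 8744 - (-68 + 2*(-83)) = 8744 - (-68 - 166) = 8744 - 1*(-234) = 8744 + 234 = 8978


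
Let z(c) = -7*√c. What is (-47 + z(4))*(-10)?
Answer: 610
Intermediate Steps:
(-47 + z(4))*(-10) = (-47 - 7*√4)*(-10) = (-47 - 7*2)*(-10) = (-47 - 14)*(-10) = -61*(-10) = 610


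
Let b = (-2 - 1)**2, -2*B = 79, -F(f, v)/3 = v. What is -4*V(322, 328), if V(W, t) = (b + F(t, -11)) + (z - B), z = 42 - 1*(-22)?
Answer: -582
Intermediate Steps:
F(f, v) = -3*v
B = -79/2 (B = -1/2*79 = -79/2 ≈ -39.500)
z = 64 (z = 42 + 22 = 64)
b = 9 (b = (-3)**2 = 9)
V(W, t) = 291/2 (V(W, t) = (9 - 3*(-11)) + (64 - 1*(-79/2)) = (9 + 33) + (64 + 79/2) = 42 + 207/2 = 291/2)
-4*V(322, 328) = -4*291/2 = -582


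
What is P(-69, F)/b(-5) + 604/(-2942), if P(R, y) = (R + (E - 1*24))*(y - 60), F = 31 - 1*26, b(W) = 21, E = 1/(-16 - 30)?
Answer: 345900763/1420986 ≈ 243.42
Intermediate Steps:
E = -1/46 (E = 1/(-46) = -1/46 ≈ -0.021739)
F = 5 (F = 31 - 26 = 5)
P(R, y) = (-60 + y)*(-1105/46 + R) (P(R, y) = (R + (-1/46 - 1*24))*(y - 60) = (R + (-1/46 - 24))*(-60 + y) = (R - 1105/46)*(-60 + y) = (-1105/46 + R)*(-60 + y) = (-60 + y)*(-1105/46 + R))
P(-69, F)/b(-5) + 604/(-2942) = (33150/23 - 60*(-69) - 1105/46*5 - 69*5)/21 + 604/(-2942) = (33150/23 + 4140 - 5525/46 - 345)*(1/21) + 604*(-1/2942) = (235345/46)*(1/21) - 302/1471 = 235345/966 - 302/1471 = 345900763/1420986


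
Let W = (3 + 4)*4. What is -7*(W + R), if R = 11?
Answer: -273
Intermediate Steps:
W = 28 (W = 7*4 = 28)
-7*(W + R) = -7*(28 + 11) = -7*39 = -273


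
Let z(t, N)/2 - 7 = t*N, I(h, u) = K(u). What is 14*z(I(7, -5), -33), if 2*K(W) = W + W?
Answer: 4816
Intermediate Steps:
K(W) = W (K(W) = (W + W)/2 = (2*W)/2 = W)
I(h, u) = u
z(t, N) = 14 + 2*N*t (z(t, N) = 14 + 2*(t*N) = 14 + 2*(N*t) = 14 + 2*N*t)
14*z(I(7, -5), -33) = 14*(14 + 2*(-33)*(-5)) = 14*(14 + 330) = 14*344 = 4816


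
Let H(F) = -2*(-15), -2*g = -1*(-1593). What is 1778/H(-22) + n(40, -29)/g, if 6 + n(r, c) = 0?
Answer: 157373/2655 ≈ 59.274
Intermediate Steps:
g = -1593/2 (g = -(-1)*(-1593)/2 = -½*1593 = -1593/2 ≈ -796.50)
H(F) = 30
n(r, c) = -6 (n(r, c) = -6 + 0 = -6)
1778/H(-22) + n(40, -29)/g = 1778/30 - 6/(-1593/2) = 1778*(1/30) - 6*(-2/1593) = 889/15 + 4/531 = 157373/2655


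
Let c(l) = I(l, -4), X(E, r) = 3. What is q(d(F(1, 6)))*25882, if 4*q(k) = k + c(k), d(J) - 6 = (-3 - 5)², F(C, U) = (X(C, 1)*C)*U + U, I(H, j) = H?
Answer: 905870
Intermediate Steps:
c(l) = l
F(C, U) = U + 3*C*U (F(C, U) = (3*C)*U + U = 3*C*U + U = U + 3*C*U)
d(J) = 70 (d(J) = 6 + (-3 - 5)² = 6 + (-8)² = 6 + 64 = 70)
q(k) = k/2 (q(k) = (k + k)/4 = (2*k)/4 = k/2)
q(d(F(1, 6)))*25882 = ((½)*70)*25882 = 35*25882 = 905870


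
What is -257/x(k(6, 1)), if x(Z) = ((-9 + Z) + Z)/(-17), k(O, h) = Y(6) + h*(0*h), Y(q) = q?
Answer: 4369/3 ≈ 1456.3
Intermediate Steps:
k(O, h) = 6 (k(O, h) = 6 + h*(0*h) = 6 + h*0 = 6 + 0 = 6)
x(Z) = 9/17 - 2*Z/17 (x(Z) = (-9 + 2*Z)*(-1/17) = 9/17 - 2*Z/17)
-257/x(k(6, 1)) = -257/(9/17 - 2/17*6) = -257/(9/17 - 12/17) = -257/(-3/17) = -257*(-17/3) = 4369/3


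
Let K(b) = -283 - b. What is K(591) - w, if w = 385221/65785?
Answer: -57881311/65785 ≈ -879.86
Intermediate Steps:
w = 385221/65785 (w = 385221*(1/65785) = 385221/65785 ≈ 5.8558)
K(591) - w = (-283 - 1*591) - 1*385221/65785 = (-283 - 591) - 385221/65785 = -874 - 385221/65785 = -57881311/65785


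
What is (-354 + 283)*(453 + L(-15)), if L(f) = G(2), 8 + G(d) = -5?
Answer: -31240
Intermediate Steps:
G(d) = -13 (G(d) = -8 - 5 = -13)
L(f) = -13
(-354 + 283)*(453 + L(-15)) = (-354 + 283)*(453 - 13) = -71*440 = -31240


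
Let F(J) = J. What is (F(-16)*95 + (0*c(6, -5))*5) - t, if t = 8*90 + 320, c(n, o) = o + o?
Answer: -2560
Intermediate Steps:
c(n, o) = 2*o
t = 1040 (t = 720 + 320 = 1040)
(F(-16)*95 + (0*c(6, -5))*5) - t = (-16*95 + (0*(2*(-5)))*5) - 1*1040 = (-1520 + (0*(-10))*5) - 1040 = (-1520 + 0*5) - 1040 = (-1520 + 0) - 1040 = -1520 - 1040 = -2560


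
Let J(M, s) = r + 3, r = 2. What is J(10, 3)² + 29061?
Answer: 29086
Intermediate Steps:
J(M, s) = 5 (J(M, s) = 2 + 3 = 5)
J(10, 3)² + 29061 = 5² + 29061 = 25 + 29061 = 29086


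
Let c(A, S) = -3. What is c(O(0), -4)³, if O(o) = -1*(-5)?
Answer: -27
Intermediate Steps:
O(o) = 5
c(O(0), -4)³ = (-3)³ = -27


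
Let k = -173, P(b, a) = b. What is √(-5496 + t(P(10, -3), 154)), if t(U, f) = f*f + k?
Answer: √18047 ≈ 134.34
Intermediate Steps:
t(U, f) = -173 + f² (t(U, f) = f*f - 173 = f² - 173 = -173 + f²)
√(-5496 + t(P(10, -3), 154)) = √(-5496 + (-173 + 154²)) = √(-5496 + (-173 + 23716)) = √(-5496 + 23543) = √18047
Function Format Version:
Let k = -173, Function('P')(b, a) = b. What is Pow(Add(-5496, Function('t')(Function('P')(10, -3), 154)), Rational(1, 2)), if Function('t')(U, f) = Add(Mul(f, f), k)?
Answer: Pow(18047, Rational(1, 2)) ≈ 134.34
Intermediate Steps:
Function('t')(U, f) = Add(-173, Pow(f, 2)) (Function('t')(U, f) = Add(Mul(f, f), -173) = Add(Pow(f, 2), -173) = Add(-173, Pow(f, 2)))
Pow(Add(-5496, Function('t')(Function('P')(10, -3), 154)), Rational(1, 2)) = Pow(Add(-5496, Add(-173, Pow(154, 2))), Rational(1, 2)) = Pow(Add(-5496, Add(-173, 23716)), Rational(1, 2)) = Pow(Add(-5496, 23543), Rational(1, 2)) = Pow(18047, Rational(1, 2))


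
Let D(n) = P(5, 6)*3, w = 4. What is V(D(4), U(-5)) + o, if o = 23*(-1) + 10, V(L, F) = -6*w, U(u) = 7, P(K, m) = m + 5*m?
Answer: -37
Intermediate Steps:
P(K, m) = 6*m
D(n) = 108 (D(n) = (6*6)*3 = 36*3 = 108)
V(L, F) = -24 (V(L, F) = -6*4 = -24)
o = -13 (o = -23 + 10 = -13)
V(D(4), U(-5)) + o = -24 - 13 = -37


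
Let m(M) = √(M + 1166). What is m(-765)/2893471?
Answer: √401/2893471 ≈ 6.9207e-6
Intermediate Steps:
m(M) = √(1166 + M)
m(-765)/2893471 = √(1166 - 765)/2893471 = √401*(1/2893471) = √401/2893471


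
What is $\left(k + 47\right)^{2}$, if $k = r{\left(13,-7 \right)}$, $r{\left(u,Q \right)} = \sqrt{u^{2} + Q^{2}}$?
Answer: $\left(47 + \sqrt{218}\right)^{2} \approx 3814.9$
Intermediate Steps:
$r{\left(u,Q \right)} = \sqrt{Q^{2} + u^{2}}$
$k = \sqrt{218}$ ($k = \sqrt{\left(-7\right)^{2} + 13^{2}} = \sqrt{49 + 169} = \sqrt{218} \approx 14.765$)
$\left(k + 47\right)^{2} = \left(\sqrt{218} + 47\right)^{2} = \left(47 + \sqrt{218}\right)^{2}$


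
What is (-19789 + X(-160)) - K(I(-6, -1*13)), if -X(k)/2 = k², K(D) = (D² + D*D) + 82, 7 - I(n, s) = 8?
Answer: -71073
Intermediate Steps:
I(n, s) = -1 (I(n, s) = 7 - 1*8 = 7 - 8 = -1)
K(D) = 82 + 2*D² (K(D) = (D² + D²) + 82 = 2*D² + 82 = 82 + 2*D²)
X(k) = -2*k²
(-19789 + X(-160)) - K(I(-6, -1*13)) = (-19789 - 2*(-160)²) - (82 + 2*(-1)²) = (-19789 - 2*25600) - (82 + 2*1) = (-19789 - 51200) - (82 + 2) = -70989 - 1*84 = -70989 - 84 = -71073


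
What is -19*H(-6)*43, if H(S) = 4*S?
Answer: 19608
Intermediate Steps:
-19*H(-6)*43 = -76*(-6)*43 = -19*(-24)*43 = 456*43 = 19608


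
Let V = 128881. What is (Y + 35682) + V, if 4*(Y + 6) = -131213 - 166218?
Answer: 360797/4 ≈ 90199.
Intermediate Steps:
Y = -297455/4 (Y = -6 + (-131213 - 166218)/4 = -6 + (¼)*(-297431) = -6 - 297431/4 = -297455/4 ≈ -74364.)
(Y + 35682) + V = (-297455/4 + 35682) + 128881 = -154727/4 + 128881 = 360797/4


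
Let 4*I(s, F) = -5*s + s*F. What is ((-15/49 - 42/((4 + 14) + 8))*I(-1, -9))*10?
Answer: -6120/91 ≈ -67.253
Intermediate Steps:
I(s, F) = -5*s/4 + F*s/4 (I(s, F) = (-5*s + s*F)/4 = (-5*s + F*s)/4 = -5*s/4 + F*s/4)
((-15/49 - 42/((4 + 14) + 8))*I(-1, -9))*10 = ((-15/49 - 42/((4 + 14) + 8))*((¼)*(-1)*(-5 - 9)))*10 = ((-15*1/49 - 42/(18 + 8))*((¼)*(-1)*(-14)))*10 = ((-15/49 - 42/26)*(7/2))*10 = ((-15/49 - 42*1/26)*(7/2))*10 = ((-15/49 - 21/13)*(7/2))*10 = -1224/637*7/2*10 = -612/91*10 = -6120/91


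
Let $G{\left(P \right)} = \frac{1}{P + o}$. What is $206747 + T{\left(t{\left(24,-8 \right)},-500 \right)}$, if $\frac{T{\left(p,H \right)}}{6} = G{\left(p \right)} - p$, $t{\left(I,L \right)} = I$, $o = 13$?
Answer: $\frac{7644317}{37} \approx 2.066 \cdot 10^{5}$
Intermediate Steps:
$G{\left(P \right)} = \frac{1}{13 + P}$ ($G{\left(P \right)} = \frac{1}{P + 13} = \frac{1}{13 + P}$)
$T{\left(p,H \right)} = - 6 p + \frac{6}{13 + p}$ ($T{\left(p,H \right)} = 6 \left(\frac{1}{13 + p} - p\right) = - 6 p + \frac{6}{13 + p}$)
$206747 + T{\left(t{\left(24,-8 \right)},-500 \right)} = 206747 + \frac{6 \left(1 - 24 \left(13 + 24\right)\right)}{13 + 24} = 206747 + \frac{6 \left(1 - 24 \cdot 37\right)}{37} = 206747 + 6 \cdot \frac{1}{37} \left(1 - 888\right) = 206747 + 6 \cdot \frac{1}{37} \left(-887\right) = 206747 - \frac{5322}{37} = \frac{7644317}{37}$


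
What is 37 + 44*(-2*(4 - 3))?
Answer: -51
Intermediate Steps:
37 + 44*(-2*(4 - 3)) = 37 + 44*(-2*1) = 37 + 44*(-2) = 37 - 88 = -51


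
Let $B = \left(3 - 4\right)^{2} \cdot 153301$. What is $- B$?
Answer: $-153301$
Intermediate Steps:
$B = 153301$ ($B = \left(-1\right)^{2} \cdot 153301 = 1 \cdot 153301 = 153301$)
$- B = \left(-1\right) 153301 = -153301$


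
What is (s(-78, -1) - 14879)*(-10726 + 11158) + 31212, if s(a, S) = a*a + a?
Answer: -3801924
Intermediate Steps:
s(a, S) = a + a**2 (s(a, S) = a**2 + a = a + a**2)
(s(-78, -1) - 14879)*(-10726 + 11158) + 31212 = (-78*(1 - 78) - 14879)*(-10726 + 11158) + 31212 = (-78*(-77) - 14879)*432 + 31212 = (6006 - 14879)*432 + 31212 = -8873*432 + 31212 = -3833136 + 31212 = -3801924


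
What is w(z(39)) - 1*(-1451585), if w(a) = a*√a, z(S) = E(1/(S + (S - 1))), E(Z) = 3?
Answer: 1451585 + 3*√3 ≈ 1.4516e+6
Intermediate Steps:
z(S) = 3
w(a) = a^(3/2)
w(z(39)) - 1*(-1451585) = 3^(3/2) - 1*(-1451585) = 3*√3 + 1451585 = 1451585 + 3*√3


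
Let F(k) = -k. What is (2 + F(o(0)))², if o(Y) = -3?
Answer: 25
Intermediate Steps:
(2 + F(o(0)))² = (2 - 1*(-3))² = (2 + 3)² = 5² = 25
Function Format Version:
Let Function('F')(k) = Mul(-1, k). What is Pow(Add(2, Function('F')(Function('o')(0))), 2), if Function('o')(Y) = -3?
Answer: 25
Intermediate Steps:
Pow(Add(2, Function('F')(Function('o')(0))), 2) = Pow(Add(2, Mul(-1, -3)), 2) = Pow(Add(2, 3), 2) = Pow(5, 2) = 25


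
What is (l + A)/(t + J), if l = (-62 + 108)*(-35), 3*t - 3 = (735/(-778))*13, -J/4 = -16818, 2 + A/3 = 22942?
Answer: 52289380/52335209 ≈ 0.99912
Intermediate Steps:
A = 68820 (A = -6 + 3*22942 = -6 + 68826 = 68820)
J = 67272 (J = -4*(-16818) = 67272)
t = -2407/778 (t = 1 + ((735/(-778))*13)/3 = 1 + ((735*(-1/778))*13)/3 = 1 + (-735/778*13)/3 = 1 + (⅓)*(-9555/778) = 1 - 3185/778 = -2407/778 ≈ -3.0938)
l = -1610 (l = 46*(-35) = -1610)
(l + A)/(t + J) = (-1610 + 68820)/(-2407/778 + 67272) = 67210/(52335209/778) = 67210*(778/52335209) = 52289380/52335209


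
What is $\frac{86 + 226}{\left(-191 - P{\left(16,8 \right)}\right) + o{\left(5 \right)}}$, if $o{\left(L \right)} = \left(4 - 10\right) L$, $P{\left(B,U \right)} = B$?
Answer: $- \frac{104}{79} \approx -1.3165$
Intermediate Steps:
$o{\left(L \right)} = - 6 L$
$\frac{86 + 226}{\left(-191 - P{\left(16,8 \right)}\right) + o{\left(5 \right)}} = \frac{86 + 226}{\left(-191 - 16\right) - 30} = \frac{312}{\left(-191 - 16\right) - 30} = \frac{312}{-207 - 30} = \frac{312}{-237} = 312 \left(- \frac{1}{237}\right) = - \frac{104}{79}$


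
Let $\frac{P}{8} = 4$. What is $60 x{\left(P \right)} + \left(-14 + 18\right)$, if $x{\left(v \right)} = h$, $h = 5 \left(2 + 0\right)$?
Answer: $604$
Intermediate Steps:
$P = 32$ ($P = 8 \cdot 4 = 32$)
$h = 10$ ($h = 5 \cdot 2 = 10$)
$x{\left(v \right)} = 10$
$60 x{\left(P \right)} + \left(-14 + 18\right) = 60 \cdot 10 + \left(-14 + 18\right) = 600 + 4 = 604$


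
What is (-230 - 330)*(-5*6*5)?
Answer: 84000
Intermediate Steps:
(-230 - 330)*(-5*6*5) = -(-16800)*5 = -560*(-150) = 84000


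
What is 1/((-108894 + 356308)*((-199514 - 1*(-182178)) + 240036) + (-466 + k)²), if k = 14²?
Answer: 1/55099170700 ≈ 1.8149e-11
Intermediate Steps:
k = 196
1/((-108894 + 356308)*((-199514 - 1*(-182178)) + 240036) + (-466 + k)²) = 1/((-108894 + 356308)*((-199514 - 1*(-182178)) + 240036) + (-466 + 196)²) = 1/(247414*((-199514 + 182178) + 240036) + (-270)²) = 1/(247414*(-17336 + 240036) + 72900) = 1/(247414*222700 + 72900) = 1/(55099097800 + 72900) = 1/55099170700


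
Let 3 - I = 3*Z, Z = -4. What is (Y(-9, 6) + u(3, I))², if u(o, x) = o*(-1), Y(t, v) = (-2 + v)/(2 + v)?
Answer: 25/4 ≈ 6.2500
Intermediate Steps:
Y(t, v) = (-2 + v)/(2 + v)
I = 15 (I = 3 - 3*(-4) = 3 - 1*(-12) = 3 + 12 = 15)
u(o, x) = -o
(Y(-9, 6) + u(3, I))² = ((-2 + 6)/(2 + 6) - 1*3)² = (4/8 - 3)² = ((⅛)*4 - 3)² = (½ - 3)² = (-5/2)² = 25/4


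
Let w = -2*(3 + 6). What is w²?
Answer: 324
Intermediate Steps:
w = -18 (w = -2*9 = -18)
w² = (-18)² = 324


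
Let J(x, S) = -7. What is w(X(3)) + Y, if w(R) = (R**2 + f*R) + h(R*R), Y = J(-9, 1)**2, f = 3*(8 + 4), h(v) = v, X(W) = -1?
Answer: 15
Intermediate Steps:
f = 36 (f = 3*12 = 36)
Y = 49 (Y = (-7)**2 = 49)
w(R) = 2*R**2 + 36*R (w(R) = (R**2 + 36*R) + R*R = (R**2 + 36*R) + R**2 = 2*R**2 + 36*R)
w(X(3)) + Y = 2*(-1)*(18 - 1) + 49 = 2*(-1)*17 + 49 = -34 + 49 = 15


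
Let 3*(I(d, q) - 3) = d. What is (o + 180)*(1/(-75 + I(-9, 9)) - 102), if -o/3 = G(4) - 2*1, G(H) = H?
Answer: -443758/25 ≈ -17750.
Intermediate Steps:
I(d, q) = 3 + d/3
o = -6 (o = -3*(4 - 2*1) = -3*(4 - 2) = -3*2 = -6)
(o + 180)*(1/(-75 + I(-9, 9)) - 102) = (-6 + 180)*(1/(-75 + (3 + (⅓)*(-9))) - 102) = 174*(1/(-75 + (3 - 3)) - 102) = 174*(1/(-75 + 0) - 102) = 174*(1/(-75) - 102) = 174*(-1/75 - 102) = 174*(-7651/75) = -443758/25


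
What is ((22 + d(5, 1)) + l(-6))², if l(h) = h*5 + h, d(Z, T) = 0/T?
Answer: 196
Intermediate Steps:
d(Z, T) = 0
l(h) = 6*h (l(h) = 5*h + h = 6*h)
((22 + d(5, 1)) + l(-6))² = ((22 + 0) + 6*(-6))² = (22 - 36)² = (-14)² = 196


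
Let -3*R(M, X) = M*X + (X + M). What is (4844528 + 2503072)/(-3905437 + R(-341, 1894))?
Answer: -734760/369067 ≈ -1.9909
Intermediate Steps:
R(M, X) = -M/3 - X/3 - M*X/3 (R(M, X) = -(M*X + (X + M))/3 = -(M*X + (M + X))/3 = -(M + X + M*X)/3 = -M/3 - X/3 - M*X/3)
(4844528 + 2503072)/(-3905437 + R(-341, 1894)) = (4844528 + 2503072)/(-3905437 + (-1/3*(-341) - 1/3*1894 - 1/3*(-341)*1894)) = 7347600/(-3905437 + (341/3 - 1894/3 + 645854/3)) = 7347600/(-3905437 + 214767) = 7347600/(-3690670) = 7347600*(-1/3690670) = -734760/369067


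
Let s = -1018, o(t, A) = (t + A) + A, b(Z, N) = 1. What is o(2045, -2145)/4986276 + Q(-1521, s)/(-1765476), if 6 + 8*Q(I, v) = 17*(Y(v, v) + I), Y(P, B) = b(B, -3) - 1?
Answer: 2701447423/1956255690528 ≈ 0.0013809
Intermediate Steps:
o(t, A) = t + 2*A (o(t, A) = (A + t) + A = t + 2*A)
Y(P, B) = 0 (Y(P, B) = 1 - 1 = 0)
Q(I, v) = -¾ + 17*I/8 (Q(I, v) = -¾ + (17*(0 + I))/8 = -¾ + (17*I)/8 = -¾ + 17*I/8)
o(2045, -2145)/4986276 + Q(-1521, s)/(-1765476) = (2045 + 2*(-2145))/4986276 + (-¾ + (17/8)*(-1521))/(-1765476) = (2045 - 4290)*(1/4986276) + (-¾ - 25857/8)*(-1/1765476) = -2245*1/4986276 - 25863/8*(-1/1765476) = -2245/4986276 + 8621/4707936 = 2701447423/1956255690528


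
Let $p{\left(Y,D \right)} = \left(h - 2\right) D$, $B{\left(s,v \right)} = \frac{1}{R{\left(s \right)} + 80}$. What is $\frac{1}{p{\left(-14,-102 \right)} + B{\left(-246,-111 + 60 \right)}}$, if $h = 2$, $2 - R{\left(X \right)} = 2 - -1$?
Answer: $79$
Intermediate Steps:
$R{\left(X \right)} = -1$ ($R{\left(X \right)} = 2 - \left(2 - -1\right) = 2 - \left(2 + 1\right) = 2 - 3 = -1$)
$B{\left(s,v \right)} = \frac{1}{79}$ ($B{\left(s,v \right)} = \frac{1}{-1 + 80} = \frac{1}{79}$)
$p{\left(Y,D \right)} = 0$ ($p{\left(Y,D \right)} = \left(2 - 2\right) D = 0 D = 0$)
$\frac{1}{p{\left(-14,-102 \right)} + B{\left(-246,-111 + 60 \right)}} = \frac{1}{0 + \frac{1}{79}} = \frac{1}{\frac{1}{79}} = 79$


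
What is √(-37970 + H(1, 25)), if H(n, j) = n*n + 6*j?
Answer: I*√37819 ≈ 194.47*I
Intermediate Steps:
H(n, j) = n² + 6*j
√(-37970 + H(1, 25)) = √(-37970 + (1² + 6*25)) = √(-37970 + (1 + 150)) = √(-37970 + 151) = √(-37819) = I*√37819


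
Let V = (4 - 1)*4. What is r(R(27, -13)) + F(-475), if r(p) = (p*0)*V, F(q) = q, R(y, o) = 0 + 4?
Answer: -475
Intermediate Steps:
R(y, o) = 4
V = 12 (V = 3*4 = 12)
r(p) = 0 (r(p) = (p*0)*12 = 0*12 = 0)
r(R(27, -13)) + F(-475) = 0 - 475 = -475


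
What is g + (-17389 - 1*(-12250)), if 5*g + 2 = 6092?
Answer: -3921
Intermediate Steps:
g = 1218 (g = -⅖ + (⅕)*6092 = -⅖ + 6092/5 = 1218)
g + (-17389 - 1*(-12250)) = 1218 + (-17389 - 1*(-12250)) = 1218 + (-17389 + 12250) = 1218 - 5139 = -3921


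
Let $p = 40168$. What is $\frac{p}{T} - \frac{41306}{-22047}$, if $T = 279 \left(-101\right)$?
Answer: $\frac{92792626}{207087471} \approx 0.44808$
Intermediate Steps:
$T = -28179$
$\frac{p}{T} - \frac{41306}{-22047} = \frac{40168}{-28179} - \frac{41306}{-22047} = 40168 \left(- \frac{1}{28179}\right) - - \frac{41306}{22047} = - \frac{40168}{28179} + \frac{41306}{22047} = \frac{92792626}{207087471}$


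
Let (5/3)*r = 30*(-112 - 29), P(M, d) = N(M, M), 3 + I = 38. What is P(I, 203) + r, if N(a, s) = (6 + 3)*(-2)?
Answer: -2556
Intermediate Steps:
I = 35 (I = -3 + 38 = 35)
N(a, s) = -18 (N(a, s) = 9*(-2) = -18)
P(M, d) = -18
r = -2538 (r = 3*(30*(-112 - 29))/5 = 3*(30*(-141))/5 = (3/5)*(-4230) = -2538)
P(I, 203) + r = -18 - 2538 = -2556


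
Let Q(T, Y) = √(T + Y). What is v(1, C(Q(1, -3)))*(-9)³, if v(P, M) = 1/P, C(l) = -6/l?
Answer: -729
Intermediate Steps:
v(1, C(Q(1, -3)))*(-9)³ = (-9)³/1 = 1*(-729) = -729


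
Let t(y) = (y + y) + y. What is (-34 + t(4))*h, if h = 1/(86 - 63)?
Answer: -22/23 ≈ -0.95652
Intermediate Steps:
h = 1/23 ≈ 0.043478
t(y) = 3*y (t(y) = 2*y + y = 3*y)
(-34 + t(4))*h = (-34 + 3*4)*(1/23) = (-34 + 12)*(1/23) = -22*1/23 = -22/23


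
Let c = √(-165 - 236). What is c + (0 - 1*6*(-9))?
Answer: 54 + I*√401 ≈ 54.0 + 20.025*I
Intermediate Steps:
c = I*√401 (c = √(-401) = I*√401 ≈ 20.025*I)
c + (0 - 1*6*(-9)) = I*√401 + (0 - 1*6*(-9)) = I*√401 + (0 - 6*(-9)) = I*√401 + (0 + 54) = I*√401 + 54 = 54 + I*√401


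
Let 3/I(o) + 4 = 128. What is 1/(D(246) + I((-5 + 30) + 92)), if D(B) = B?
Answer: 124/30507 ≈ 0.0040646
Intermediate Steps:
I(o) = 3/124 (I(o) = 3/(-4 + 128) = 3/124)
1/(D(246) + I((-5 + 30) + 92)) = 1/(246 + 3/124) = 1/(30507/124) = 124/30507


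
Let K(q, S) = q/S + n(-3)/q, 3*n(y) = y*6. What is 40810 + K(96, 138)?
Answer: 15018313/368 ≈ 40811.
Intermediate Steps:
n(y) = 2*y (n(y) = (y*6)/3 = (6*y)/3 = 2*y)
K(q, S) = -6/q + q/S (K(q, S) = q/S + (2*(-3))/q = q/S - 6/q = -6/q + q/S)
40810 + K(96, 138) = 40810 + (-6/96 + 96/138) = 40810 + (-6*1/96 + 96*(1/138)) = 40810 + (-1/16 + 16/23) = 40810 + 233/368 = 15018313/368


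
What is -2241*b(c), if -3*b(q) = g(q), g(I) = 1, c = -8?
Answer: 747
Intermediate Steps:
b(q) = -1/3 (b(q) = -1/3*1 = -1/3)
-2241*b(c) = -2241*(-1/3) = 747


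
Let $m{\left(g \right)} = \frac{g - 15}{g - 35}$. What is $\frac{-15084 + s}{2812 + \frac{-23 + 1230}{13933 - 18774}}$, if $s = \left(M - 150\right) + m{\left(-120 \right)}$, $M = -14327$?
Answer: $- \frac{4436118124}{421962235} \approx -10.513$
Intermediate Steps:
$m{\left(g \right)} = \frac{-15 + g}{-35 + g}$
$s = - \frac{448760}{31}$ ($s = \left(-14327 - 150\right) + \frac{-15 - 120}{-35 - 120} = -14477 + \frac{1}{-155} \left(-135\right) = -14477 - - \frac{27}{31} = -14477 + \frac{27}{31} = - \frac{448760}{31} \approx -14476.0$)
$\frac{-15084 + s}{2812 + \frac{-23 + 1230}{13933 - 18774}} = \frac{-15084 - \frac{448760}{31}}{2812 + \frac{-23 + 1230}{13933 - 18774}} = - \frac{916364}{31 \left(2812 + \frac{1207}{-4841}\right)} = - \frac{916364}{31 \left(2812 + 1207 \left(- \frac{1}{4841}\right)\right)} = - \frac{916364}{31 \left(2812 - \frac{1207}{4841}\right)} = - \frac{916364}{31 \cdot \frac{13611685}{4841}} = \left(- \frac{916364}{31}\right) \frac{4841}{13611685} = - \frac{4436118124}{421962235}$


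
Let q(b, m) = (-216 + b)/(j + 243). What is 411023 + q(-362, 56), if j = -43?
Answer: 41102011/100 ≈ 4.1102e+5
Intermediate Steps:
q(b, m) = -27/25 + b/200 (q(b, m) = (-216 + b)/(-43 + 243) = (-216 + b)/200 = (-216 + b)*(1/200) = -27/25 + b/200)
411023 + q(-362, 56) = 411023 + (-27/25 + (1/200)*(-362)) = 411023 + (-27/25 - 181/100) = 411023 - 289/100 = 41102011/100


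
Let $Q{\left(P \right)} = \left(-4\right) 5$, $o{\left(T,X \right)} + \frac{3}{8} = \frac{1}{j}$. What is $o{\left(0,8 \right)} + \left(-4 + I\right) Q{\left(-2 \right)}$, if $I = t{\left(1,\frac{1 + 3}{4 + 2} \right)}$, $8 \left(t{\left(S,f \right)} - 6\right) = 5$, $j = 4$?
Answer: $- \frac{421}{8} \approx -52.625$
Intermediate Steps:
$o{\left(T,X \right)} = - \frac{1}{8}$ ($o{\left(T,X \right)} = - \frac{3}{8} + \frac{1}{4} = - \frac{1}{8}$)
$t{\left(S,f \right)} = \frac{53}{8}$ ($t{\left(S,f \right)} = 6 + \frac{1}{8} \cdot 5 = 6 + \frac{5}{8} = \frac{53}{8}$)
$Q{\left(P \right)} = -20$
$I = \frac{53}{8} \approx 6.625$
$o{\left(0,8 \right)} + \left(-4 + I\right) Q{\left(-2 \right)} = - \frac{1}{8} + \left(-4 + \frac{53}{8}\right) \left(-20\right) = - \frac{1}{8} + \frac{21}{8} \left(-20\right) = - \frac{1}{8} - \frac{105}{2} = - \frac{421}{8}$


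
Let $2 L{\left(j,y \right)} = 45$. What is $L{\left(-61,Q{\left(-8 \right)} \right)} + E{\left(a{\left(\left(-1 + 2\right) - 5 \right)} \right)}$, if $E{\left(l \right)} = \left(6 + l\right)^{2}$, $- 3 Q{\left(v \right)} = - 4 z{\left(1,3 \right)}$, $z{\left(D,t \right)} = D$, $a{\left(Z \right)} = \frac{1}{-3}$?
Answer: $\frac{983}{18} \approx 54.611$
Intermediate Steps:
$a{\left(Z \right)} = - \frac{1}{3}$
$Q{\left(v \right)} = \frac{4}{3}$ ($Q{\left(v \right)} = - \frac{\left(-4\right) 1}{3} = \left(- \frac{1}{3}\right) \left(-4\right) = \frac{4}{3}$)
$L{\left(j,y \right)} = \frac{45}{2}$ ($L{\left(j,y \right)} = \frac{1}{2} \cdot 45 = \frac{45}{2}$)
$L{\left(-61,Q{\left(-8 \right)} \right)} + E{\left(a{\left(\left(-1 + 2\right) - 5 \right)} \right)} = \frac{45}{2} + \left(6 - \frac{1}{3}\right)^{2} = \frac{45}{2} + \left(\frac{17}{3}\right)^{2} = \frac{45}{2} + \frac{289}{9} = \frac{983}{18}$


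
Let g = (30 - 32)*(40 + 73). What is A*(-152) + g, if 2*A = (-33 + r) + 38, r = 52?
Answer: -4558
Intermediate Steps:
g = -226 (g = -2*113 = -226)
A = 57/2 (A = ((-33 + 52) + 38)/2 = (19 + 38)/2 = (½)*57 = 57/2 ≈ 28.500)
A*(-152) + g = (57/2)*(-152) - 226 = -4332 - 226 = -4558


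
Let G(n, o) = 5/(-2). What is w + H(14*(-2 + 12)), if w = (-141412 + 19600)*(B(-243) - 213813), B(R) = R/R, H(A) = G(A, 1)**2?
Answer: 104179469401/4 ≈ 2.6045e+10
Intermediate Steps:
G(n, o) = -5/2 (G(n, o) = 5*(-1/2) = -5/2)
H(A) = 25/4 (H(A) = (-5/2)**2 = 25/4)
B(R) = 1
w = 26044867344 (w = (-141412 + 19600)*(1 - 213813) = -121812*(-213812) = 26044867344)
w + H(14*(-2 + 12)) = 26044867344 + 25/4 = 104179469401/4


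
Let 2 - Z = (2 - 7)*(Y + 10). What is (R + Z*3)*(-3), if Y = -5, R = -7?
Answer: -222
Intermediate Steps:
Z = 27 (Z = 2 - (2 - 7)*(-5 + 10) = 2 - (-5)*5 = 2 - 1*(-25) = 2 + 25 = 27)
(R + Z*3)*(-3) = (-7 + 27*3)*(-3) = (-7 + 81)*(-3) = 74*(-3) = -222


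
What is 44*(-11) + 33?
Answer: -451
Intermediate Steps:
44*(-11) + 33 = -484 + 33 = -451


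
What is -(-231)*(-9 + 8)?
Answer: -231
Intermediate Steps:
-(-231)*(-9 + 8) = -(-231)*(-1) = -33*7 = -231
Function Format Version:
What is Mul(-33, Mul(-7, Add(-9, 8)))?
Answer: -231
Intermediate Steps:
Mul(-33, Mul(-7, Add(-9, 8))) = Mul(-33, Mul(-7, -1)) = Mul(-33, 7) = -231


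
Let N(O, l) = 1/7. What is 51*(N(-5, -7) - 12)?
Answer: -4233/7 ≈ -604.71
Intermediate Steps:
N(O, l) = ⅐
51*(N(-5, -7) - 12) = 51*(⅐ - 12) = 51*(-83/7) = -4233/7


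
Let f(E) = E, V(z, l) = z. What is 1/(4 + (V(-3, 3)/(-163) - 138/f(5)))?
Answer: -815/19219 ≈ -0.042406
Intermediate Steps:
1/(4 + (V(-3, 3)/(-163) - 138/f(5))) = 1/(4 + (-3/(-163) - 138/5)) = 1/(4 + (-3*(-1/163) - 138*⅕)) = 1/(4 + (3/163 - 138/5)) = 1/(4 - 22479/815) = 1/(-19219/815) = -815/19219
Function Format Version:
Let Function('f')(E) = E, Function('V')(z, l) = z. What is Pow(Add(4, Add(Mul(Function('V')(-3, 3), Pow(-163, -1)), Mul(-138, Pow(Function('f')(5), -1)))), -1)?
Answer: Rational(-815, 19219) ≈ -0.042406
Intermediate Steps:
Pow(Add(4, Add(Mul(Function('V')(-3, 3), Pow(-163, -1)), Mul(-138, Pow(Function('f')(5), -1)))), -1) = Pow(Add(4, Add(Mul(-3, Pow(-163, -1)), Mul(-138, Pow(5, -1)))), -1) = Pow(Add(4, Add(Mul(-3, Rational(-1, 163)), Mul(-138, Rational(1, 5)))), -1) = Pow(Add(4, Add(Rational(3, 163), Rational(-138, 5))), -1) = Pow(Add(4, Rational(-22479, 815)), -1) = Pow(Rational(-19219, 815), -1) = Rational(-815, 19219)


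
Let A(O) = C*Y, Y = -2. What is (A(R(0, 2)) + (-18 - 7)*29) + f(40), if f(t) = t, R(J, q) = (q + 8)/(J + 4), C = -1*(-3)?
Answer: -691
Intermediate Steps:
C = 3
R(J, q) = (8 + q)/(4 + J)
A(O) = -6 (A(O) = 3*(-2) = -6)
(A(R(0, 2)) + (-18 - 7)*29) + f(40) = (-6 + (-18 - 7)*29) + 40 = (-6 - 25*29) + 40 = (-6 - 725) + 40 = -731 + 40 = -691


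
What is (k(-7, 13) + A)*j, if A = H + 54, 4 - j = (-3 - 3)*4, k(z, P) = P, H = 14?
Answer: 2268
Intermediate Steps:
j = 28 (j = 4 - (-3 - 3)*4 = 4 - (-6)*4 = 4 - 1*(-24) = 4 + 24 = 28)
A = 68 (A = 14 + 54 = 68)
(k(-7, 13) + A)*j = (13 + 68)*28 = 81*28 = 2268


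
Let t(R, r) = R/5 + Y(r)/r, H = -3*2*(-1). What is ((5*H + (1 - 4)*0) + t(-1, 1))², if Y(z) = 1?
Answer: 23716/25 ≈ 948.64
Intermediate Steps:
H = 6 (H = -6*(-1) = 6)
t(R, r) = 1/r + R/5 (t(R, r) = R/5 + 1/r = 1/r + R/5)
((5*H + (1 - 4)*0) + t(-1, 1))² = ((5*6 + (1 - 4)*0) + (1/1 + (⅕)*(-1)))² = ((30 - 3*0) + (1 - ⅕))² = ((30 + 0) + ⅘)² = (30 + ⅘)² = (154/5)² = 23716/25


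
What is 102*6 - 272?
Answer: 340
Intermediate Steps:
102*6 - 272 = 612 - 272 = 340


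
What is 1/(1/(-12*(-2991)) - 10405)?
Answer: -35892/373456259 ≈ -9.6108e-5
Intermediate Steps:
1/(1/(-12*(-2991)) - 10405) = 1/(1/35892 - 10405) = 1/(-373456259/35892) = -35892/373456259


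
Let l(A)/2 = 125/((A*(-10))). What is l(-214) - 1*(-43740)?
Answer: 9360385/214 ≈ 43740.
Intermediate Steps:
l(A) = -25/A (l(A) = 2*(125/((A*(-10)))) = 2*(125/((-10*A))) = 2*(125*(-1/(10*A))) = 2*(-25/(2*A)) = -25/A)
l(-214) - 1*(-43740) = -25/(-214) - 1*(-43740) = -25*(-1/214) + 43740 = 25/214 + 43740 = 9360385/214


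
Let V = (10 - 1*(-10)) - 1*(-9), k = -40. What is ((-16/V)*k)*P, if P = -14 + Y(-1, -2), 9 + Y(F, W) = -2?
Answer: -16000/29 ≈ -551.72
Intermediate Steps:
Y(F, W) = -11 (Y(F, W) = -9 - 2 = -11)
P = -25 (P = -14 - 11 = -25)
V = 29 (V = (10 + 10) + 9 = 20 + 9 = 29)
((-16/V)*k)*P = (-16/29*(-40))*(-25) = (-16*1/29*(-40))*(-25) = -16/29*(-40)*(-25) = (640/29)*(-25) = -16000/29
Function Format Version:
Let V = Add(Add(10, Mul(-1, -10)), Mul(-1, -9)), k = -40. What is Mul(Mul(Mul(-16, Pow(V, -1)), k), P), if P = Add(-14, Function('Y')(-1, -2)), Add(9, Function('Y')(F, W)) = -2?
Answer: Rational(-16000, 29) ≈ -551.72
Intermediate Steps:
Function('Y')(F, W) = -11 (Function('Y')(F, W) = Add(-9, -2) = -11)
P = -25 (P = Add(-14, -11) = -25)
V = 29 (V = Add(Add(10, 10), 9) = Add(20, 9) = 29)
Mul(Mul(Mul(-16, Pow(V, -1)), k), P) = Mul(Mul(Mul(-16, Pow(29, -1)), -40), -25) = Mul(Mul(Mul(-16, Rational(1, 29)), -40), -25) = Mul(Mul(Rational(-16, 29), -40), -25) = Mul(Rational(640, 29), -25) = Rational(-16000, 29)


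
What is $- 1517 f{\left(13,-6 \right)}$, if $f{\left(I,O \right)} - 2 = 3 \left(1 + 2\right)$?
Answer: $-16687$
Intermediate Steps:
$f{\left(I,O \right)} = 11$ ($f{\left(I,O \right)} = 2 + 3 \left(1 + 2\right) = 2 + 3 \cdot 3 = 2 + 9 = 11$)
$- 1517 f{\left(13,-6 \right)} = \left(-1517\right) 11 = -16687$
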